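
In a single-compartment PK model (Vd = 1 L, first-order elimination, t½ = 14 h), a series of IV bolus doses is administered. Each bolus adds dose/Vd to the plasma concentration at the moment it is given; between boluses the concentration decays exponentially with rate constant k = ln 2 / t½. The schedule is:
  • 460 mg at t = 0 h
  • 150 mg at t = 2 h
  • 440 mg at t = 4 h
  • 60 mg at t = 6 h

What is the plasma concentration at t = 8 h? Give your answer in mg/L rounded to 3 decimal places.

k = ln 2 / 14 = 0.04951 per h
Dose 1 (460 mg at t=0 h): 460·exp(−0.04951·8) = 309.557 mg/L
Dose 2 (150 mg at t=2 h): 150·exp(−0.04951·6) = 111.450 mg/L
Dose 3 (440 mg at t=4 h): 440·exp(−0.04951·4) = 360.948 mg/L
Dose 4 (60 mg at t=6 h): 60·exp(−0.04951·2) = 54.343 mg/L
C(8) = 309.557 + 111.450 + 360.948 + 54.343 = 836.298 mg/L

836.298 mg/L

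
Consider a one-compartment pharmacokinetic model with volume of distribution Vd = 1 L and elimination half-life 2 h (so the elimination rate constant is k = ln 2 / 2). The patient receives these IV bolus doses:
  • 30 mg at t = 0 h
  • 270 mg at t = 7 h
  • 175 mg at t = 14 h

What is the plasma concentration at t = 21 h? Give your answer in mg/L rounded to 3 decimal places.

k = ln 2 / 2 = 0.34657 per h
Dose 1 (30 mg at t=0 h): 30·exp(−0.34657·21) = 0.021 mg/L
Dose 2 (270 mg at t=7 h): 270·exp(−0.34657·14) = 2.109 mg/L
Dose 3 (175 mg at t=14 h): 175·exp(−0.34657·7) = 15.468 mg/L
C(21) = 0.021 + 2.109 + 15.468 = 17.598 mg/L

17.598 mg/L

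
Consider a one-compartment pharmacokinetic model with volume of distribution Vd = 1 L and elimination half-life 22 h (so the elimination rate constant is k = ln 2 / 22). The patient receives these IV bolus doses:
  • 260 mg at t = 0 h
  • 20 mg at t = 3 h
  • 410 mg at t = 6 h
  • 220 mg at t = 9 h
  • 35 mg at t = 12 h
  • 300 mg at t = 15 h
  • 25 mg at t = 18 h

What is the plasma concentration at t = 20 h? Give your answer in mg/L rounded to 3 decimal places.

876.441 mg/L

k = ln 2 / 22 = 0.03151 per h
Dose 1 (260 mg at t=0 h): 260·exp(−0.03151·20) = 138.455 mg/L
Dose 2 (20 mg at t=3 h): 20·exp(−0.03151·17) = 11.706 mg/L
Dose 3 (410 mg at t=6 h): 410·exp(−0.03151·14) = 263.766 mg/L
Dose 4 (220 mg at t=9 h): 220·exp(−0.03151·11) = 155.563 mg/L
Dose 5 (35 mg at t=12 h): 35·exp(−0.03151·8) = 27.202 mg/L
Dose 6 (300 mg at t=15 h): 300·exp(−0.03151·5) = 256.274 mg/L
Dose 7 (25 mg at t=18 h): 25·exp(−0.03151·2) = 23.473 mg/L
C(20) = 138.455 + 11.706 + 263.766 + 155.563 + 27.202 + 256.274 + 23.473 = 876.441 mg/L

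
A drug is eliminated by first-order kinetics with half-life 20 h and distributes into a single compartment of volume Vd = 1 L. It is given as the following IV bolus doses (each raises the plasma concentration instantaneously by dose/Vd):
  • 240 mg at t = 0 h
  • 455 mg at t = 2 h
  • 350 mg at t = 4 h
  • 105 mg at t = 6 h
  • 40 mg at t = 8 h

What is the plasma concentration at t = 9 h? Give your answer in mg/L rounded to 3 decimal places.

960.259 mg/L

k = ln 2 / 20 = 0.03466 per h
Dose 1 (240 mg at t=0 h): 240·exp(−0.03466·9) = 175.690 mg/L
Dose 2 (455 mg at t=2 h): 455·exp(−0.03466·7) = 356.986 mg/L
Dose 3 (350 mg at t=4 h): 350·exp(−0.03466·5) = 294.314 mg/L
Dose 4 (105 mg at t=6 h): 105·exp(−0.03466·3) = 94.631 mg/L
Dose 5 (40 mg at t=8 h): 40·exp(−0.03466·1) = 38.637 mg/L
C(9) = 175.690 + 356.986 + 294.314 + 94.631 + 38.637 = 960.259 mg/L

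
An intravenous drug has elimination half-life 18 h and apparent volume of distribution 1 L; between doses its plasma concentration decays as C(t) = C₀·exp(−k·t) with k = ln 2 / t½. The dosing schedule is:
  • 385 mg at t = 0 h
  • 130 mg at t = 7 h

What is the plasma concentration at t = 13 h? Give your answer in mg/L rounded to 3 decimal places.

336.554 mg/L

k = ln 2 / 18 = 0.03851 per h
Dose 1 (385 mg at t=0 h): 385·exp(−0.03851·13) = 233.373 mg/L
Dose 2 (130 mg at t=7 h): 130·exp(−0.03851·6) = 103.181 mg/L
C(13) = 233.373 + 103.181 = 336.554 mg/L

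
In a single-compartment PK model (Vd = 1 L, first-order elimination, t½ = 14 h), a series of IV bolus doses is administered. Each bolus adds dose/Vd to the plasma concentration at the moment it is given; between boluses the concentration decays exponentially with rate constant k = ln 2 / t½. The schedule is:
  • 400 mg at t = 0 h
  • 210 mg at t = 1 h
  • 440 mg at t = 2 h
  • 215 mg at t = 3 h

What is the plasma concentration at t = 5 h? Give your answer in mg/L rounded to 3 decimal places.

1058.553 mg/L

k = ln 2 / 14 = 0.04951 per h
Dose 1 (400 mg at t=0 h): 400·exp(−0.04951·5) = 312.284 mg/L
Dose 2 (210 mg at t=1 h): 210·exp(−0.04951·4) = 172.270 mg/L
Dose 3 (440 mg at t=2 h): 440·exp(−0.04951·3) = 379.268 mg/L
Dose 4 (215 mg at t=3 h): 215·exp(−0.04951·2) = 194.731 mg/L
C(5) = 312.284 + 172.270 + 379.268 + 194.731 = 1058.553 mg/L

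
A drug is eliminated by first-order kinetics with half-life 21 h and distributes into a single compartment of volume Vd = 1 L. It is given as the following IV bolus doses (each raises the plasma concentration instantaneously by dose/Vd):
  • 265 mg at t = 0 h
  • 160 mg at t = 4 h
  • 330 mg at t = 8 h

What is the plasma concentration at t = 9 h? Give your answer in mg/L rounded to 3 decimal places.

k = ln 2 / 21 = 0.03301 per h
Dose 1 (265 mg at t=0 h): 265·exp(−0.03301·9) = 196.894 mg/L
Dose 2 (160 mg at t=4 h): 160·exp(−0.03301·5) = 135.658 mg/L
Dose 3 (330 mg at t=8 h): 330·exp(−0.03301·1) = 319.285 mg/L
C(9) = 196.894 + 135.658 + 319.285 = 651.838 mg/L

651.838 mg/L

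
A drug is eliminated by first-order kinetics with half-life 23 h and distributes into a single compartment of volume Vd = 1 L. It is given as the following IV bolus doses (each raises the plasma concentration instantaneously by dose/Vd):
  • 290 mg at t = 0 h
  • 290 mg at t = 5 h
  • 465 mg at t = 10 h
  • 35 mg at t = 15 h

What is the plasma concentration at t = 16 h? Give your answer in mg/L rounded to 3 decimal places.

809.272 mg/L

k = ln 2 / 23 = 0.03014 per h
Dose 1 (290 mg at t=0 h): 290·exp(−0.03014·16) = 179.055 mg/L
Dose 2 (290 mg at t=5 h): 290·exp(−0.03014·11) = 208.174 mg/L
Dose 3 (465 mg at t=10 h): 465·exp(−0.03014·6) = 388.082 mg/L
Dose 4 (35 mg at t=15 h): 35·exp(−0.03014·1) = 33.961 mg/L
C(16) = 179.055 + 208.174 + 388.082 + 33.961 = 809.272 mg/L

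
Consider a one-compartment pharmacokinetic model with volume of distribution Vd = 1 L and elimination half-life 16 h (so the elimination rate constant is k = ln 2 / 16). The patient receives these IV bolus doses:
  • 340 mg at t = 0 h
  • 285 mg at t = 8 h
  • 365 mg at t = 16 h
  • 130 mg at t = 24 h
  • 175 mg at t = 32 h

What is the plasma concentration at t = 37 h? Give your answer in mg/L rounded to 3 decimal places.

511.481 mg/L

k = ln 2 / 16 = 0.04332 per h
Dose 1 (340 mg at t=0 h): 340·exp(−0.04332·37) = 68.446 mg/L
Dose 2 (285 mg at t=8 h): 285·exp(−0.04332·29) = 81.139 mg/L
Dose 3 (365 mg at t=16 h): 365·exp(−0.04332·21) = 146.957 mg/L
Dose 4 (130 mg at t=24 h): 130·exp(−0.04332·13) = 74.021 mg/L
Dose 5 (175 mg at t=32 h): 175·exp(−0.04332·5) = 140.918 mg/L
C(37) = 68.446 + 81.139 + 146.957 + 74.021 + 140.918 = 511.481 mg/L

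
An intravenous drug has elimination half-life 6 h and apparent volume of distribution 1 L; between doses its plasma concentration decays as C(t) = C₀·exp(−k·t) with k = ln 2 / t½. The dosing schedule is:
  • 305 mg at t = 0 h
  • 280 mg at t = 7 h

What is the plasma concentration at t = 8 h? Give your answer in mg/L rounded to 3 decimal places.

k = ln 2 / 6 = 0.11552 per h
Dose 1 (305 mg at t=0 h): 305·exp(−0.11552·8) = 121.039 mg/L
Dose 2 (280 mg at t=7 h): 280·exp(−0.11552·1) = 249.452 mg/L
C(8) = 121.039 + 249.452 = 370.491 mg/L

370.491 mg/L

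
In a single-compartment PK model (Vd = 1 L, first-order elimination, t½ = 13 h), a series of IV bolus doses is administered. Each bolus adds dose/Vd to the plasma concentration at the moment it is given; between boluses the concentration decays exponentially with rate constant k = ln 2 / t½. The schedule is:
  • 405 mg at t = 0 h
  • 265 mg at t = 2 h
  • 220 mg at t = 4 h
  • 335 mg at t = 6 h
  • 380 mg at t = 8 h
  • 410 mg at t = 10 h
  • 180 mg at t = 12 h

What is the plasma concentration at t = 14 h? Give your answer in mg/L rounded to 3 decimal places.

1448.502 mg/L

k = ln 2 / 13 = 0.05332 per h
Dose 1 (405 mg at t=0 h): 405·exp(−0.05332·14) = 191.986 mg/L
Dose 2 (265 mg at t=2 h): 265·exp(−0.05332·12) = 139.757 mg/L
Dose 3 (220 mg at t=4 h): 220·exp(−0.05332·10) = 129.081 mg/L
Dose 4 (335 mg at t=6 h): 335·exp(−0.05332·8) = 218.673 mg/L
Dose 5 (380 mg at t=8 h): 380·exp(−0.05332·6) = 275.960 mg/L
Dose 6 (410 mg at t=10 h): 410·exp(−0.05332·4) = 331.253 mg/L
Dose 7 (180 mg at t=12 h): 180·exp(−0.05332·2) = 161.793 mg/L
C(14) = 191.986 + 139.757 + 129.081 + 218.673 + 275.960 + 331.253 + 161.793 = 1448.502 mg/L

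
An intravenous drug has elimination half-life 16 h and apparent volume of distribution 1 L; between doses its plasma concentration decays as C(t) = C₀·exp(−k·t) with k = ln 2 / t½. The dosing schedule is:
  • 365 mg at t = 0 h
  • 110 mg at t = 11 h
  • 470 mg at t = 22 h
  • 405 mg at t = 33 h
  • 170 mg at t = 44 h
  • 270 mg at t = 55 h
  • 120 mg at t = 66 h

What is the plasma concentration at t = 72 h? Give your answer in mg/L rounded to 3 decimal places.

424.949 mg/L

k = ln 2 / 16 = 0.04332 per h
Dose 1 (365 mg at t=0 h): 365·exp(−0.04332·72) = 16.131 mg/L
Dose 2 (110 mg at t=11 h): 110·exp(−0.04332·61) = 7.829 mg/L
Dose 3 (470 mg at t=22 h): 470·exp(−0.04332·50) = 53.874 mg/L
Dose 4 (405 mg at t=33 h): 405·exp(−0.04332·39) = 74.764 mg/L
Dose 5 (170 mg at t=44 h): 170·exp(−0.04332·28) = 50.541 mg/L
Dose 6 (270 mg at t=55 h): 270·exp(−0.04332·17) = 129.276 mg/L
Dose 7 (120 mg at t=66 h): 120·exp(−0.04332·6) = 92.533 mg/L
C(72) = 16.131 + 7.829 + 53.874 + 74.764 + 50.541 + 129.276 + 92.533 = 424.949 mg/L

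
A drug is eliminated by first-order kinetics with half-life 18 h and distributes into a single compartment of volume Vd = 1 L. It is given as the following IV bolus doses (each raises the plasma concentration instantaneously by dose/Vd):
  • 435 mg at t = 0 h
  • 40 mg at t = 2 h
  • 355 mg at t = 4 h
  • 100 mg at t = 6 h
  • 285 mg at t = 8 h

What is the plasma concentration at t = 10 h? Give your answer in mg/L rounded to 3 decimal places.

k = ln 2 / 18 = 0.03851 per h
Dose 1 (435 mg at t=0 h): 435·exp(−0.03851·10) = 295.972 mg/L
Dose 2 (40 mg at t=2 h): 40·exp(−0.03851·8) = 29.395 mg/L
Dose 3 (355 mg at t=4 h): 355·exp(−0.03851·6) = 281.764 mg/L
Dose 4 (100 mg at t=6 h): 100·exp(−0.03851·4) = 85.724 mg/L
Dose 5 (285 mg at t=8 h): 285·exp(−0.03851·2) = 263.874 mg/L
C(10) = 295.972 + 29.395 + 281.764 + 85.724 + 263.874 = 956.729 mg/L

956.729 mg/L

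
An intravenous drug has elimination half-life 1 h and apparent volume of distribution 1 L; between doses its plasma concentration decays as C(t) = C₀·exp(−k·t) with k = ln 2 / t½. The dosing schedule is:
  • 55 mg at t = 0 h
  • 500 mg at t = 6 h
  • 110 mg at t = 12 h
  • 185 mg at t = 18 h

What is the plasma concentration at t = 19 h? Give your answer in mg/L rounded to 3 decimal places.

k = ln 2 / 1 = 0.69315 per h
Dose 1 (55 mg at t=0 h): 55·exp(−0.69315·19) = 0.000 mg/L
Dose 2 (500 mg at t=6 h): 500·exp(−0.69315·13) = 0.061 mg/L
Dose 3 (110 mg at t=12 h): 110·exp(−0.69315·7) = 0.859 mg/L
Dose 4 (185 mg at t=18 h): 185·exp(−0.69315·1) = 92.500 mg/L
C(19) = 0.000 + 0.061 + 0.859 + 92.500 = 93.421 mg/L

93.421 mg/L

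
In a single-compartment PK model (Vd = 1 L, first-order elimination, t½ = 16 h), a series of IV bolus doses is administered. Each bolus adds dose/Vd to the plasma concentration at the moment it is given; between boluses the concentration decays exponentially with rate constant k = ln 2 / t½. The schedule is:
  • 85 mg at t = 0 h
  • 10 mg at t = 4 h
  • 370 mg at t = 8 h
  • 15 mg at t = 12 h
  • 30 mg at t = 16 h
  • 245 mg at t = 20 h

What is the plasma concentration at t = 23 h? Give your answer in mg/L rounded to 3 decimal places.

k = ln 2 / 16 = 0.04332 per h
Dose 1 (85 mg at t=0 h): 85·exp(−0.04332·23) = 31.383 mg/L
Dose 2 (10 mg at t=4 h): 10·exp(−0.04332·19) = 4.391 mg/L
Dose 3 (370 mg at t=8 h): 370·exp(−0.04332·15) = 193.191 mg/L
Dose 4 (15 mg at t=12 h): 15·exp(−0.04332·11) = 9.314 mg/L
Dose 5 (30 mg at t=16 h): 30·exp(−0.04332·7) = 22.152 mg/L
Dose 6 (245 mg at t=20 h): 245·exp(−0.04332·3) = 215.141 mg/L
C(23) = 31.383 + 4.391 + 193.191 + 9.314 + 22.152 + 215.141 = 475.571 mg/L

475.571 mg/L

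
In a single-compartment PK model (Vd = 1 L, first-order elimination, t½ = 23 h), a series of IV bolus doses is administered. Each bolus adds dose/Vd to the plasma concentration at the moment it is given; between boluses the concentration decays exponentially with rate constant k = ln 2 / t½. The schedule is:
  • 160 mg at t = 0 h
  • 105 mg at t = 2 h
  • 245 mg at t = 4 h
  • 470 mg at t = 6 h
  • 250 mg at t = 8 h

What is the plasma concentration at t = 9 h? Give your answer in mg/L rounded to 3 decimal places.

1089.699 mg/L

k = ln 2 / 23 = 0.03014 per h
Dose 1 (160 mg at t=0 h): 160·exp(−0.03014·9) = 121.990 mg/L
Dose 2 (105 mg at t=2 h): 105·exp(−0.03014·7) = 85.030 mg/L
Dose 3 (245 mg at t=4 h): 245·exp(−0.03014·5) = 210.729 mg/L
Dose 4 (470 mg at t=6 h): 470·exp(−0.03014·3) = 429.371 mg/L
Dose 5 (250 mg at t=8 h): 250·exp(−0.03014·1) = 242.578 mg/L
C(9) = 121.990 + 85.030 + 210.729 + 429.371 + 242.578 = 1089.699 mg/L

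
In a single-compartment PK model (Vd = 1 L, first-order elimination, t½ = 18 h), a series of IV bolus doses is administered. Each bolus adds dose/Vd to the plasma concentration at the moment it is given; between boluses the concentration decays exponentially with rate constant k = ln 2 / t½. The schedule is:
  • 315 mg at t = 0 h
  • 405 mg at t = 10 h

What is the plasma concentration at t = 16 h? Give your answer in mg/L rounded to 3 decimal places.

k = ln 2 / 18 = 0.03851 per h
Dose 1 (315 mg at t=0 h): 315·exp(−0.03851·16) = 170.109 mg/L
Dose 2 (405 mg at t=10 h): 405·exp(−0.03851·6) = 321.449 mg/L
C(16) = 170.109 + 321.449 = 491.558 mg/L

491.558 mg/L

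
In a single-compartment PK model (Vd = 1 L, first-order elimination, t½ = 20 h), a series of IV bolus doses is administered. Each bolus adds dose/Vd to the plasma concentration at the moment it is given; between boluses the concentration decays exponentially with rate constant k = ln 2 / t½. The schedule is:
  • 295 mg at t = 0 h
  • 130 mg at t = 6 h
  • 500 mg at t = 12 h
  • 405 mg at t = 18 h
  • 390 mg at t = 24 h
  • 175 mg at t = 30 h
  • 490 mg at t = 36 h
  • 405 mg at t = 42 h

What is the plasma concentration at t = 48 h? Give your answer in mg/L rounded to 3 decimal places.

k = ln 2 / 20 = 0.03466 per h
Dose 1 (295 mg at t=0 h): 295·exp(−0.03466·48) = 55.892 mg/L
Dose 2 (130 mg at t=6 h): 130·exp(−0.03466·42) = 30.324 mg/L
Dose 3 (500 mg at t=12 h): 500·exp(−0.03466·36) = 143.587 mg/L
Dose 4 (405 mg at t=18 h): 405·exp(−0.03466·30) = 143.189 mg/L
Dose 5 (390 mg at t=24 h): 390·exp(−0.03466·24) = 169.757 mg/L
Dose 6 (175 mg at t=30 h): 175·exp(−0.03466·18) = 93.780 mg/L
Dose 7 (490 mg at t=36 h): 490·exp(−0.03466·12) = 323.279 mg/L
Dose 8 (405 mg at t=42 h): 405·exp(−0.03466·6) = 328.962 mg/L
C(48) = 55.892 + 30.324 + 143.587 + 143.189 + 169.757 + 93.780 + 323.279 + 328.962 = 1288.771 mg/L

1288.771 mg/L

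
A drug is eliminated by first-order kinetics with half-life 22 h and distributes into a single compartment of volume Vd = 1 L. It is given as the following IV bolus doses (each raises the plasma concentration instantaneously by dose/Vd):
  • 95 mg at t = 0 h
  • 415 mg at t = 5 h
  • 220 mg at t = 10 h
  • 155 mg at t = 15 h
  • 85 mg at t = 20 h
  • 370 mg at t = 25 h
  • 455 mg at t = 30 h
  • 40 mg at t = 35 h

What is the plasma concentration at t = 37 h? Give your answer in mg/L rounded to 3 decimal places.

1058.269 mg/L

k = ln 2 / 22 = 0.03151 per h
Dose 1 (95 mg at t=0 h): 95·exp(−0.03151·37) = 29.611 mg/L
Dose 2 (415 mg at t=5 h): 415·exp(−0.03151·32) = 151.421 mg/L
Dose 3 (220 mg at t=10 h): 220·exp(−0.03151·27) = 93.967 mg/L
Dose 4 (155 mg at t=15 h): 155·exp(−0.03151·22) = 77.500 mg/L
Dose 5 (85 mg at t=20 h): 85·exp(−0.03151·17) = 49.751 mg/L
Dose 6 (370 mg at t=25 h): 370·exp(−0.03151·12) = 253.515 mg/L
Dose 7 (455 mg at t=30 h): 455·exp(−0.03151·7) = 364.946 mg/L
Dose 8 (40 mg at t=35 h): 40·exp(−0.03151·2) = 37.557 mg/L
C(37) = 29.611 + 151.421 + 93.967 + 77.500 + 49.751 + 253.515 + 364.946 + 37.557 = 1058.269 mg/L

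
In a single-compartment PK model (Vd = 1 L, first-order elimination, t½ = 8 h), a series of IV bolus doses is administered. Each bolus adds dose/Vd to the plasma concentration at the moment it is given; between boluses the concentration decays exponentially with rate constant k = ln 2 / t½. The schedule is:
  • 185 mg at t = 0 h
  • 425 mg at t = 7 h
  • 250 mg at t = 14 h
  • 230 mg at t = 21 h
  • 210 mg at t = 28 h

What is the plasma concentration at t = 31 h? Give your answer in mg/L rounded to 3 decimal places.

k = ln 2 / 8 = 0.08664 per h
Dose 1 (185 mg at t=0 h): 185·exp(−0.08664·31) = 12.609 mg/L
Dose 2 (425 mg at t=7 h): 425·exp(−0.08664·24) = 53.125 mg/L
Dose 3 (250 mg at t=14 h): 250·exp(−0.08664·17) = 57.313 mg/L
Dose 4 (230 mg at t=21 h): 230·exp(−0.08664·10) = 96.703 mg/L
Dose 5 (210 mg at t=28 h): 210·exp(−0.08664·3) = 161.932 mg/L
C(31) = 12.609 + 53.125 + 57.313 + 96.703 + 161.932 = 381.682 mg/L

381.682 mg/L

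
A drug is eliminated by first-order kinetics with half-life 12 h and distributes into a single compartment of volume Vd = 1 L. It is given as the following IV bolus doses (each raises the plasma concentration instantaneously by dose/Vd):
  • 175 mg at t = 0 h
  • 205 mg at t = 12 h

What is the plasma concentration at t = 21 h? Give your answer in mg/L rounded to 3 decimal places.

k = ln 2 / 12 = 0.05776 per h
Dose 1 (175 mg at t=0 h): 175·exp(−0.05776·21) = 52.028 mg/L
Dose 2 (205 mg at t=12 h): 205·exp(−0.05776·9) = 121.894 mg/L
C(21) = 52.028 + 121.894 = 173.922 mg/L

173.922 mg/L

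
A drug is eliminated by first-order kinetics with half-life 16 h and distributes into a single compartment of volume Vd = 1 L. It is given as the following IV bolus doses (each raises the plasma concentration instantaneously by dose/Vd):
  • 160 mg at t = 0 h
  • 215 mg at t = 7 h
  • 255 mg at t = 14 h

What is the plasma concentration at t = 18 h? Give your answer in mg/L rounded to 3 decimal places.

k = ln 2 / 16 = 0.04332 per h
Dose 1 (160 mg at t=0 h): 160·exp(−0.04332·18) = 73.360 mg/L
Dose 2 (215 mg at t=7 h): 215·exp(−0.04332·11) = 133.500 mg/L
Dose 3 (255 mg at t=14 h): 255·exp(−0.04332·4) = 214.429 mg/L
C(18) = 73.360 + 133.500 + 214.429 = 421.289 mg/L

421.289 mg/L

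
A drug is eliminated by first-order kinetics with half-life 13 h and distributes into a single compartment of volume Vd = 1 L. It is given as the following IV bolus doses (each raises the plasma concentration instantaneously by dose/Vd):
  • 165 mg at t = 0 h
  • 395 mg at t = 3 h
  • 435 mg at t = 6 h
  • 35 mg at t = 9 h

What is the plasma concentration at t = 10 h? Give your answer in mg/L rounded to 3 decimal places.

k = ln 2 / 13 = 0.05332 per h
Dose 1 (165 mg at t=0 h): 165·exp(−0.05332·10) = 96.810 mg/L
Dose 2 (395 mg at t=3 h): 395·exp(−0.05332·7) = 271.959 mg/L
Dose 3 (435 mg at t=6 h): 435·exp(−0.05332·4) = 351.451 mg/L
Dose 4 (35 mg at t=9 h): 35·exp(−0.05332·1) = 33.183 mg/L
C(10) = 96.810 + 271.959 + 351.451 + 33.183 = 753.403 mg/L

753.403 mg/L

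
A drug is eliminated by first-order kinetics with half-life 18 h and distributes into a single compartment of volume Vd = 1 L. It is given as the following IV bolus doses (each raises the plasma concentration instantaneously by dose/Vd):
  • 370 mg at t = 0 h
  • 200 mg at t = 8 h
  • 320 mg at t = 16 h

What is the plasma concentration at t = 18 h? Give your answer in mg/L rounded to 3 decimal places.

617.359 mg/L

k = ln 2 / 18 = 0.03851 per h
Dose 1 (370 mg at t=0 h): 370·exp(−0.03851·18) = 185.000 mg/L
Dose 2 (200 mg at t=8 h): 200·exp(−0.03851·10) = 136.079 mg/L
Dose 3 (320 mg at t=16 h): 320·exp(−0.03851·2) = 296.280 mg/L
C(18) = 185.000 + 136.079 + 296.280 = 617.359 mg/L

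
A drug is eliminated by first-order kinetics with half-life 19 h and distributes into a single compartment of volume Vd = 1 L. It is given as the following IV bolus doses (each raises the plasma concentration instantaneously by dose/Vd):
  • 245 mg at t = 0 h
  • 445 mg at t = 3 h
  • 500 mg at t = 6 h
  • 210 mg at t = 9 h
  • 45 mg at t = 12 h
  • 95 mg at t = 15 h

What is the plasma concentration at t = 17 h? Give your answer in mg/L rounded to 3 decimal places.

1016.178 mg/L

k = ln 2 / 19 = 0.03648 per h
Dose 1 (245 mg at t=0 h): 245·exp(−0.03648·17) = 131.772 mg/L
Dose 2 (445 mg at t=3 h): 445·exp(−0.03648·14) = 267.023 mg/L
Dose 3 (500 mg at t=6 h): 500·exp(−0.03648·11) = 334.726 mg/L
Dose 4 (210 mg at t=9 h): 210·exp(−0.03648·8) = 156.845 mg/L
Dose 5 (45 mg at t=12 h): 45·exp(−0.03648·5) = 37.497 mg/L
Dose 6 (95 mg at t=15 h): 95·exp(−0.03648·2) = 88.315 mg/L
C(17) = 131.772 + 267.023 + 334.726 + 156.845 + 37.497 + 88.315 = 1016.178 mg/L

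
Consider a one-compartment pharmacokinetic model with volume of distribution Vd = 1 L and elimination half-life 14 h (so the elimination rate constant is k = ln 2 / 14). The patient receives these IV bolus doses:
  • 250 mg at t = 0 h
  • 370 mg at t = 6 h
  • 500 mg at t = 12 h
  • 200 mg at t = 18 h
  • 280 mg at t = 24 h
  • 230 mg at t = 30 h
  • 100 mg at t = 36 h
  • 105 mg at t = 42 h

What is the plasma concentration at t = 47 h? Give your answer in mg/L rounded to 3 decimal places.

537.738 mg/L

k = ln 2 / 14 = 0.04951 per h
Dose 1 (250 mg at t=0 h): 250·exp(−0.04951·47) = 24.397 mg/L
Dose 2 (370 mg at t=6 h): 370·exp(−0.04951·41) = 48.597 mg/L
Dose 3 (500 mg at t=12 h): 500·exp(−0.04951·35) = 88.388 mg/L
Dose 4 (200 mg at t=18 h): 200·exp(−0.04951·29) = 47.585 mg/L
Dose 5 (280 mg at t=24 h): 280·exp(−0.04951·23) = 89.662 mg/L
Dose 6 (230 mg at t=30 h): 230·exp(−0.04951·17) = 99.127 mg/L
Dose 7 (100 mg at t=36 h): 100·exp(−0.04951·11) = 58.006 mg/L
Dose 8 (105 mg at t=42 h): 105·exp(−0.04951·5) = 81.974 mg/L
C(47) = 24.397 + 48.597 + 88.388 + 47.585 + 89.662 + 99.127 + 58.006 + 81.974 = 537.738 mg/L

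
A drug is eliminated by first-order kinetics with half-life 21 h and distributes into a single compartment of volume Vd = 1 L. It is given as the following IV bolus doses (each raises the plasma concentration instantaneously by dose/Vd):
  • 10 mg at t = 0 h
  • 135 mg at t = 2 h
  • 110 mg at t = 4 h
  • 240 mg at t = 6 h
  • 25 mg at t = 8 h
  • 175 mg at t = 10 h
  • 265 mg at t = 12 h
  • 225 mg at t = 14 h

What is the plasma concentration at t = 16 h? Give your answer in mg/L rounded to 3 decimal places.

k = ln 2 / 21 = 0.03301 per h
Dose 1 (10 mg at t=0 h): 10·exp(−0.03301·16) = 5.897 mg/L
Dose 2 (135 mg at t=2 h): 135·exp(−0.03301·14) = 85.045 mg/L
Dose 3 (110 mg at t=4 h): 110·exp(−0.03301·12) = 74.025 mg/L
Dose 4 (240 mg at t=6 h): 240·exp(−0.03301·10) = 172.530 mg/L
Dose 5 (25 mg at t=8 h): 25·exp(−0.03301·8) = 19.198 mg/L
Dose 6 (175 mg at t=10 h): 175·exp(−0.03301·6) = 143.559 mg/L
Dose 7 (265 mg at t=12 h): 265·exp(−0.03301·4) = 232.224 mg/L
Dose 8 (225 mg at t=14 h): 225·exp(−0.03301·2) = 210.626 mg/L
C(16) = 5.897 + 85.045 + 74.025 + 172.530 + 19.198 + 143.559 + 232.224 + 210.626 = 943.103 mg/L

943.103 mg/L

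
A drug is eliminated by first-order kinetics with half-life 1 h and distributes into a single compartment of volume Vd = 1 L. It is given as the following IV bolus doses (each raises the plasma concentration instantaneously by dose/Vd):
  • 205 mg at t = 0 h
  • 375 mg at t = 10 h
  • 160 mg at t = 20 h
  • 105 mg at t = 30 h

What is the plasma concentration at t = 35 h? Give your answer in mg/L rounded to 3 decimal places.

3.286 mg/L

k = ln 2 / 1 = 0.69315 per h
Dose 1 (205 mg at t=0 h): 205·exp(−0.69315·35) = 0.000 mg/L
Dose 2 (375 mg at t=10 h): 375·exp(−0.69315·25) = 0.000 mg/L
Dose 3 (160 mg at t=20 h): 160·exp(−0.69315·15) = 0.005 mg/L
Dose 4 (105 mg at t=30 h): 105·exp(−0.69315·5) = 3.281 mg/L
C(35) = 0.000 + 0.000 + 0.005 + 3.281 = 3.286 mg/L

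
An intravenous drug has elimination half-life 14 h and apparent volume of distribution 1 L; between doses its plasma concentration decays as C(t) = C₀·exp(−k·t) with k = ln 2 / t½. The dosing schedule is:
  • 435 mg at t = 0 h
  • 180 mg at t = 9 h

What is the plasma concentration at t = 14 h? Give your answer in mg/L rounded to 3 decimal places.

358.028 mg/L

k = ln 2 / 14 = 0.04951 per h
Dose 1 (435 mg at t=0 h): 435·exp(−0.04951·14) = 217.500 mg/L
Dose 2 (180 mg at t=9 h): 180·exp(−0.04951·5) = 140.528 mg/L
C(14) = 217.500 + 140.528 = 358.028 mg/L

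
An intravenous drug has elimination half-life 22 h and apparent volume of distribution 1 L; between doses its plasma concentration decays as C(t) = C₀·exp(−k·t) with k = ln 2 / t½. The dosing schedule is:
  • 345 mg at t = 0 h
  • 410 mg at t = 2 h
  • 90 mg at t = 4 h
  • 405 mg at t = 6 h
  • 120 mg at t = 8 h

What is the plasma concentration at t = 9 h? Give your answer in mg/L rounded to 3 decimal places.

1150.305 mg/L

k = ln 2 / 22 = 0.03151 per h
Dose 1 (345 mg at t=0 h): 345·exp(−0.03151·9) = 259.819 mg/L
Dose 2 (410 mg at t=2 h): 410·exp(−0.03151·7) = 328.853 mg/L
Dose 3 (90 mg at t=4 h): 90·exp(−0.03151·5) = 76.882 mg/L
Dose 4 (405 mg at t=6 h): 405·exp(−0.03151·3) = 368.473 mg/L
Dose 5 (120 mg at t=8 h): 120·exp(−0.03151·1) = 116.278 mg/L
C(9) = 259.819 + 328.853 + 76.882 + 368.473 + 116.278 = 1150.305 mg/L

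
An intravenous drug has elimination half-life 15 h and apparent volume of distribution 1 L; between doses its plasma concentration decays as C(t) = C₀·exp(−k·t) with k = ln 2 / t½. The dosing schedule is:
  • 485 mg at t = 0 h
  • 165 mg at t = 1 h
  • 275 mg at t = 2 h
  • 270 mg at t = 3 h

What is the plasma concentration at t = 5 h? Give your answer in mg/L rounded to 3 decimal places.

1007.665 mg/L

k = ln 2 / 15 = 0.04621 per h
Dose 1 (485 mg at t=0 h): 485·exp(−0.04621·5) = 384.945 mg/L
Dose 2 (165 mg at t=1 h): 165·exp(−0.04621·4) = 137.154 mg/L
Dose 3 (275 mg at t=2 h): 275·exp(−0.04621·3) = 239.401 mg/L
Dose 4 (270 mg at t=3 h): 270·exp(−0.04621·2) = 246.165 mg/L
C(5) = 384.945 + 137.154 + 239.401 + 246.165 = 1007.665 mg/L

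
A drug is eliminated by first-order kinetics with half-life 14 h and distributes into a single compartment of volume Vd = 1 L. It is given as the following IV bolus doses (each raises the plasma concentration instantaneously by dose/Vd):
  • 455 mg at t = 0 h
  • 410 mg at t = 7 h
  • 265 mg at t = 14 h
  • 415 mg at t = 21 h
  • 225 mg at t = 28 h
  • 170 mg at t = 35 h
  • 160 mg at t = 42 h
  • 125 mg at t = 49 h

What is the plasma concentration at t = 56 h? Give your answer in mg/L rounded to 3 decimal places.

455.906 mg/L

k = ln 2 / 14 = 0.04951 per h
Dose 1 (455 mg at t=0 h): 455·exp(−0.04951·56) = 28.438 mg/L
Dose 2 (410 mg at t=7 h): 410·exp(−0.04951·49) = 36.239 mg/L
Dose 3 (265 mg at t=14 h): 265·exp(−0.04951·42) = 33.125 mg/L
Dose 4 (415 mg at t=21 h): 415·exp(−0.04951·35) = 73.362 mg/L
Dose 5 (225 mg at t=28 h): 225·exp(−0.04951·28) = 56.250 mg/L
Dose 6 (170 mg at t=35 h): 170·exp(−0.04951·21) = 60.104 mg/L
Dose 7 (160 mg at t=42 h): 160·exp(−0.04951·14) = 80.000 mg/L
Dose 8 (125 mg at t=49 h): 125·exp(−0.04951·7) = 88.388 mg/L
C(56) = 28.438 + 36.239 + 33.125 + 73.362 + 56.250 + 60.104 + 80.000 + 88.388 = 455.906 mg/L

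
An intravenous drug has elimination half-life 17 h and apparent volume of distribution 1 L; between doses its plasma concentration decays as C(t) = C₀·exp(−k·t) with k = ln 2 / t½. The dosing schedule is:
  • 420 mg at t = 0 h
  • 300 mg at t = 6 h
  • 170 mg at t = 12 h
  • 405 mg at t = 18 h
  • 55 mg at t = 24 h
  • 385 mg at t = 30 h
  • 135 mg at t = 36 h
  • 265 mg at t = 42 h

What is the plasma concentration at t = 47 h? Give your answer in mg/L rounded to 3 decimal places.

k = ln 2 / 17 = 0.04077 per h
Dose 1 (420 mg at t=0 h): 420·exp(−0.04077·47) = 61.800 mg/L
Dose 2 (300 mg at t=6 h): 300·exp(−0.04077·41) = 56.378 mg/L
Dose 3 (170 mg at t=12 h): 170·exp(−0.04077·35) = 40.802 mg/L
Dose 4 (405 mg at t=18 h): 405·exp(−0.04077·29) = 124.146 mg/L
Dose 5 (55 mg at t=24 h): 55·exp(−0.04077·23) = 21.532 mg/L
Dose 6 (385 mg at t=30 h): 385·exp(−0.04077·17) = 192.500 mg/L
Dose 7 (135 mg at t=36 h): 135·exp(−0.04077·11) = 86.208 mg/L
Dose 8 (265 mg at t=42 h): 265·exp(−0.04077·5) = 216.126 mg/L
C(47) = 61.800 + 56.378 + 40.802 + 124.146 + 21.532 + 192.500 + 86.208 + 216.126 = 799.493 mg/L

799.493 mg/L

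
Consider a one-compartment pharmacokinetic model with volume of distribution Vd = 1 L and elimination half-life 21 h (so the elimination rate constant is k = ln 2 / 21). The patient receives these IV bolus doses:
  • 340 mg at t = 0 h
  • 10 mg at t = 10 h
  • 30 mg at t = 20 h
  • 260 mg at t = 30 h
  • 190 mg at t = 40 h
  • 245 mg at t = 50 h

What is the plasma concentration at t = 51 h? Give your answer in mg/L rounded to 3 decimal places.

575.718 mg/L

k = ln 2 / 21 = 0.03301 per h
Dose 1 (340 mg at t=0 h): 340·exp(−0.03301·51) = 63.155 mg/L
Dose 2 (10 mg at t=10 h): 10·exp(−0.03301·41) = 2.584 mg/L
Dose 3 (30 mg at t=20 h): 30·exp(−0.03301·31) = 10.783 mg/L
Dose 4 (260 mg at t=30 h): 260·exp(−0.03301·21) = 130.000 mg/L
Dose 5 (190 mg at t=40 h): 190·exp(−0.03301·11) = 132.151 mg/L
Dose 6 (245 mg at t=50 h): 245·exp(−0.03301·1) = 237.045 mg/L
C(51) = 63.155 + 2.584 + 10.783 + 130.000 + 132.151 + 237.045 = 575.718 mg/L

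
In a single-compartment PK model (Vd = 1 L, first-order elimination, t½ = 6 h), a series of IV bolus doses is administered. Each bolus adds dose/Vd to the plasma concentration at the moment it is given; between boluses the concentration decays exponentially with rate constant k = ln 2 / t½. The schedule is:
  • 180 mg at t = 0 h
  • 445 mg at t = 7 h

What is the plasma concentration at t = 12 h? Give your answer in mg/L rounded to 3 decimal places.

294.748 mg/L

k = ln 2 / 6 = 0.11552 per h
Dose 1 (180 mg at t=0 h): 180·exp(−0.11552·12) = 45.000 mg/L
Dose 2 (445 mg at t=7 h): 445·exp(−0.11552·5) = 249.748 mg/L
C(12) = 45.000 + 249.748 = 294.748 mg/L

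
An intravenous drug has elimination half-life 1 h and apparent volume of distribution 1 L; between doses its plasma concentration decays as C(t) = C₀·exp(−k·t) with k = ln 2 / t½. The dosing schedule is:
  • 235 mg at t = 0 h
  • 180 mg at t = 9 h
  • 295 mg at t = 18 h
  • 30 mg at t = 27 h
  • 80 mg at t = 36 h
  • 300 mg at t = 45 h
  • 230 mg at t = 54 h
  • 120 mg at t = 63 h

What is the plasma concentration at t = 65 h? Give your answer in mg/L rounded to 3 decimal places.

30.113 mg/L

k = ln 2 / 1 = 0.69315 per h
Dose 1 (235 mg at t=0 h): 235·exp(−0.69315·65) = 0.000 mg/L
Dose 2 (180 mg at t=9 h): 180·exp(−0.69315·56) = 0.000 mg/L
Dose 3 (295 mg at t=18 h): 295·exp(−0.69315·47) = 0.000 mg/L
Dose 4 (30 mg at t=27 h): 30·exp(−0.69315·38) = 0.000 mg/L
Dose 5 (80 mg at t=36 h): 80·exp(−0.69315·29) = 0.000 mg/L
Dose 6 (300 mg at t=45 h): 300·exp(−0.69315·20) = 0.000 mg/L
Dose 7 (230 mg at t=54 h): 230·exp(−0.69315·11) = 0.112 mg/L
Dose 8 (120 mg at t=63 h): 120·exp(−0.69315·2) = 30.000 mg/L
C(65) = 0.000 + 0.000 + 0.000 + 0.000 + 0.000 + 0.000 + 0.112 + 30.000 = 30.113 mg/L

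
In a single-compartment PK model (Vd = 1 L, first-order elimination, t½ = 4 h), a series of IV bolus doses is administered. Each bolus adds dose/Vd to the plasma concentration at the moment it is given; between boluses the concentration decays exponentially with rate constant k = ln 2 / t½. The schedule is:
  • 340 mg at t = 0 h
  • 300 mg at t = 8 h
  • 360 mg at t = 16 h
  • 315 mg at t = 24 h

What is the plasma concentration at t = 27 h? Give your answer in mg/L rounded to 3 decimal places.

255.122 mg/L

k = ln 2 / 4 = 0.17329 per h
Dose 1 (340 mg at t=0 h): 340·exp(−0.17329·27) = 3.159 mg/L
Dose 2 (300 mg at t=8 h): 300·exp(−0.17329·19) = 11.149 mg/L
Dose 3 (360 mg at t=16 h): 360·exp(−0.17329·11) = 53.514 mg/L
Dose 4 (315 mg at t=24 h): 315·exp(−0.17329·3) = 187.300 mg/L
C(27) = 3.159 + 11.149 + 53.514 + 187.300 = 255.122 mg/L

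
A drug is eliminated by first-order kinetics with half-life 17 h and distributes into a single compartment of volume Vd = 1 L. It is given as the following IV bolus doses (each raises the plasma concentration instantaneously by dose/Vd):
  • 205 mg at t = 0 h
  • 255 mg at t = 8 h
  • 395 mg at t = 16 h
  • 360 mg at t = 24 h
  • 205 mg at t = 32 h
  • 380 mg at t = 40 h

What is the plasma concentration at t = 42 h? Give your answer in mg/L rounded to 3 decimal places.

896.978 mg/L

k = ln 2 / 17 = 0.04077 per h
Dose 1 (205 mg at t=0 h): 205·exp(−0.04077·42) = 36.986 mg/L
Dose 2 (255 mg at t=8 h): 255·exp(−0.04077·34) = 63.750 mg/L
Dose 3 (395 mg at t=16 h): 395·exp(−0.04077·26) = 136.835 mg/L
Dose 4 (360 mg at t=24 h): 360·exp(−0.04077·18) = 172.808 mg/L
Dose 5 (205 mg at t=32 h): 205·exp(−0.04077·10) = 136.357 mg/L
Dose 6 (380 mg at t=40 h): 380·exp(−0.04077·2) = 350.242 mg/L
C(42) = 36.986 + 63.750 + 136.835 + 172.808 + 136.357 + 350.242 = 896.978 mg/L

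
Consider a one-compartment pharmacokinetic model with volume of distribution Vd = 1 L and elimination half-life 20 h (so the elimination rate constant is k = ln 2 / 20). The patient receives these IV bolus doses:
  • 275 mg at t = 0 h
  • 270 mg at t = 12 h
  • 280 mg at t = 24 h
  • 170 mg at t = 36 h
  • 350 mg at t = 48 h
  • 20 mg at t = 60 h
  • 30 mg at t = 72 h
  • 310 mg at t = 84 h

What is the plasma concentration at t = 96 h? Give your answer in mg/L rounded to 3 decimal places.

358.542 mg/L

k = ln 2 / 20 = 0.03466 per h
Dose 1 (275 mg at t=0 h): 275·exp(−0.03466·96) = 9.872 mg/L
Dose 2 (270 mg at t=12 h): 270·exp(−0.03466·84) = 14.691 mg/L
Dose 3 (280 mg at t=24 h): 280·exp(−0.03466·72) = 23.091 mg/L
Dose 4 (170 mg at t=36 h): 170·exp(−0.03466·60) = 21.250 mg/L
Dose 5 (350 mg at t=48 h): 350·exp(−0.03466·48) = 66.313 mg/L
Dose 6 (20 mg at t=60 h): 20·exp(−0.03466·36) = 5.743 mg/L
Dose 7 (30 mg at t=72 h): 30·exp(−0.03466·24) = 13.058 mg/L
Dose 8 (310 mg at t=84 h): 310·exp(−0.03466·12) = 204.524 mg/L
C(96) = 9.872 + 14.691 + 23.091 + 21.250 + 66.313 + 5.743 + 13.058 + 204.524 = 358.542 mg/L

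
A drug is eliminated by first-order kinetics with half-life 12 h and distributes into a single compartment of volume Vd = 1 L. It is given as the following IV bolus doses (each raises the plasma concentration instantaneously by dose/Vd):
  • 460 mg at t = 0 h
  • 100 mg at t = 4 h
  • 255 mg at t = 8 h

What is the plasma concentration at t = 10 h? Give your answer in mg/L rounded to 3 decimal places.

k = ln 2 / 12 = 0.05776 per h
Dose 1 (460 mg at t=0 h): 460·exp(−0.05776·10) = 258.166 mg/L
Dose 2 (100 mg at t=4 h): 100·exp(−0.05776·6) = 70.711 mg/L
Dose 3 (255 mg at t=8 h): 255·exp(−0.05776·2) = 227.179 mg/L
C(10) = 258.166 + 70.711 + 227.179 = 556.056 mg/L

556.056 mg/L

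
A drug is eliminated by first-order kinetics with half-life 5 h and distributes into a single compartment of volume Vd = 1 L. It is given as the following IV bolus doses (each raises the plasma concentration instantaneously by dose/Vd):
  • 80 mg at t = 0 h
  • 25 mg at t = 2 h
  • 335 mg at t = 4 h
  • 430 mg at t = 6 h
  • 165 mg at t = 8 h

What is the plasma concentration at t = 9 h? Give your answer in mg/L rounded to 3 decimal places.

627.282 mg/L

k = ln 2 / 5 = 0.13863 per h
Dose 1 (80 mg at t=0 h): 80·exp(−0.13863·9) = 22.974 mg/L
Dose 2 (25 mg at t=2 h): 25·exp(−0.13863·7) = 9.473 mg/L
Dose 3 (335 mg at t=4 h): 335·exp(−0.13863·5) = 167.500 mg/L
Dose 4 (430 mg at t=6 h): 430·exp(−0.13863·3) = 283.694 mg/L
Dose 5 (165 mg at t=8 h): 165·exp(−0.13863·1) = 143.641 mg/L
C(9) = 22.974 + 9.473 + 167.500 + 283.694 + 143.641 = 627.282 mg/L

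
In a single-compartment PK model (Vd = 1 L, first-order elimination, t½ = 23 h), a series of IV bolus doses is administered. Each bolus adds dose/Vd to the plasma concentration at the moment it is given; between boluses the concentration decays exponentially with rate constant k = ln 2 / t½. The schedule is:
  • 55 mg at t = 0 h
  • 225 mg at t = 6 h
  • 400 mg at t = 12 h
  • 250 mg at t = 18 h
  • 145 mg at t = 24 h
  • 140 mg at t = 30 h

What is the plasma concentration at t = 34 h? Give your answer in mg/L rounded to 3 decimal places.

k = ln 2 / 23 = 0.03014 per h
Dose 1 (55 mg at t=0 h): 55·exp(−0.03014·34) = 19.741 mg/L
Dose 2 (225 mg at t=6 h): 225·exp(−0.03014·28) = 96.763 mg/L
Dose 3 (400 mg at t=12 h): 400·exp(−0.03014·22) = 206.119 mg/L
Dose 4 (250 mg at t=18 h): 250·exp(−0.03014·16) = 154.358 mg/L
Dose 5 (145 mg at t=24 h): 145·exp(−0.03014·10) = 107.272 mg/L
Dose 6 (140 mg at t=30 h): 140·exp(−0.03014·4) = 124.101 mg/L
C(34) = 19.741 + 96.763 + 206.119 + 154.358 + 107.272 + 124.101 = 708.353 mg/L

708.353 mg/L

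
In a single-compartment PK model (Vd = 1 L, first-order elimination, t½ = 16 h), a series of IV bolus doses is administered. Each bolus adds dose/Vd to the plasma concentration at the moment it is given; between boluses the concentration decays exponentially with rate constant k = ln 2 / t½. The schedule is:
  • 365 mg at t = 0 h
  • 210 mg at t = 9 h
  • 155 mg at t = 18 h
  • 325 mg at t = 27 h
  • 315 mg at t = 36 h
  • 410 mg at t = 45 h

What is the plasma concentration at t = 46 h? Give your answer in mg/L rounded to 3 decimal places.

k = ln 2 / 16 = 0.04332 per h
Dose 1 (365 mg at t=0 h): 365·exp(−0.04332·46) = 49.754 mg/L
Dose 2 (210 mg at t=9 h): 210·exp(−0.04332·37) = 42.275 mg/L
Dose 3 (155 mg at t=18 h): 155·exp(−0.04332·28) = 46.082 mg/L
Dose 4 (325 mg at t=27 h): 325·exp(−0.04332·19) = 142.695 mg/L
Dose 5 (315 mg at t=36 h): 315·exp(−0.04332·10) = 204.252 mg/L
Dose 6 (410 mg at t=45 h): 410·exp(−0.04332·1) = 392.617 mg/L
C(46) = 49.754 + 42.275 + 46.082 + 142.695 + 204.252 + 392.617 = 877.677 mg/L

877.677 mg/L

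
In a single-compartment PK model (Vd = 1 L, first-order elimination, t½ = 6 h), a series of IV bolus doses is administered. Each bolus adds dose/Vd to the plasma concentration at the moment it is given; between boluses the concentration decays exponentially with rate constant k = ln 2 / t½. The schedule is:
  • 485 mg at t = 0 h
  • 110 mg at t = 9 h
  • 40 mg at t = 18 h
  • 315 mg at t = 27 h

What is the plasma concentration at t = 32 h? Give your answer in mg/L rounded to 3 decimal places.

204.471 mg/L

k = ln 2 / 6 = 0.11552 per h
Dose 1 (485 mg at t=0 h): 485·exp(−0.11552·32) = 12.030 mg/L
Dose 2 (110 mg at t=9 h): 110·exp(−0.11552·23) = 7.717 mg/L
Dose 3 (40 mg at t=18 h): 40·exp(−0.11552·14) = 7.937 mg/L
Dose 4 (315 mg at t=27 h): 315·exp(−0.11552·5) = 176.788 mg/L
C(32) = 12.030 + 7.717 + 7.937 + 176.788 = 204.471 mg/L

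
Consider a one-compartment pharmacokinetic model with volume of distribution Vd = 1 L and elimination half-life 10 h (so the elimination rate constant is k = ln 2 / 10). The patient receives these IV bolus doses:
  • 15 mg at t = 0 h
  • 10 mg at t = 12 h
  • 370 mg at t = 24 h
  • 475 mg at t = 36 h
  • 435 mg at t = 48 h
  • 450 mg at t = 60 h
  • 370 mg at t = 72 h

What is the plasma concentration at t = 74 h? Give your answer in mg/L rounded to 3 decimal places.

610.259 mg/L

k = ln 2 / 10 = 0.06931 per h
Dose 1 (15 mg at t=0 h): 15·exp(−0.06931·74) = 0.089 mg/L
Dose 2 (10 mg at t=12 h): 10·exp(−0.06931·62) = 0.136 mg/L
Dose 3 (370 mg at t=24 h): 370·exp(−0.06931·50) = 11.563 mg/L
Dose 4 (475 mg at t=36 h): 475·exp(−0.06931·38) = 34.102 mg/L
Dose 5 (435 mg at t=48 h): 435·exp(−0.06931·26) = 71.748 mg/L
Dose 6 (450 mg at t=60 h): 450·exp(−0.06931·14) = 170.518 mg/L
Dose 7 (370 mg at t=72 h): 370·exp(−0.06931·2) = 322.104 mg/L
C(74) = 0.089 + 0.136 + 11.563 + 34.102 + 71.748 + 170.518 + 322.104 = 610.259 mg/L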